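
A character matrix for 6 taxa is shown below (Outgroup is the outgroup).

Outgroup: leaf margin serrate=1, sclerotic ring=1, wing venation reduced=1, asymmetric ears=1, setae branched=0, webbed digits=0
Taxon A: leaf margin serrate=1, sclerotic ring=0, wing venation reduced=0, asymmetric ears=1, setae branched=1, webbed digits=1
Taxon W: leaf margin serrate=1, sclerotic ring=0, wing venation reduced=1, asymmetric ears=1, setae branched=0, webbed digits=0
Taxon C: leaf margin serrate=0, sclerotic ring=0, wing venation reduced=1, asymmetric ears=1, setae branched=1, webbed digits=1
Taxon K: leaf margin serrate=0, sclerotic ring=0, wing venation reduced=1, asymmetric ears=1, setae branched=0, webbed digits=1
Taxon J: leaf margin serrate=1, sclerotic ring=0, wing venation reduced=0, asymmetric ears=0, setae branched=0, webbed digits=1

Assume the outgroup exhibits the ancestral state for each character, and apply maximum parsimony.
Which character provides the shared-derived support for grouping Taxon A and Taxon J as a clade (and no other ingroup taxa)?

Character polarity is set by the outgroup: the derived state is whichever differs from the outgroup's state, so for leaf margin serrate, sclerotic ring, wing venation reduced, asymmetric ears the derived state is '0', and for the remaining characters it is '1'.
leaf margin serrate (derived state '0') is shared by Taxon C and Taxon K — a synapomorphy uniting that clade.
All ingroup taxa share the derived state '0' for sclerotic ring; it defines the ingroup but does not resolve relationships within it.
Only Taxon A and Taxon J show the derived state '0' for wing venation reduced, supporting them as a clade.
asymmetric ears (derived state '0') is unique to Taxon J (autapomorphy; uninformative for grouping).
setae branched groups Taxon A and Taxon C, which is incompatible with the clades supported by the remaining characters; treating it as convergent (homoplasy) costs fewer steps than any alternative tree.
Only Taxon A, Taxon C, Taxon J, and Taxon K show the derived state '1' for webbed digits, supporting them as a clade.
Most parsimonious ingroup topology: (((Taxon A,Taxon J),(Taxon C,Taxon K)),Taxon W).
The clade {Taxon A, Taxon J} is supported by wing venation reduced: its derived state '0' occurs in exactly those taxa and in no other taxon (including the outgroup).

wing venation reduced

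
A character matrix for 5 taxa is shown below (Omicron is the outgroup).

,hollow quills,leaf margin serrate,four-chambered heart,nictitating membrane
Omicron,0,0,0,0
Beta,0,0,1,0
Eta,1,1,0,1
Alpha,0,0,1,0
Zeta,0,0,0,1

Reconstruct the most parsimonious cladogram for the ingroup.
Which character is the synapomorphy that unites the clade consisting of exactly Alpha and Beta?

The outgroup has state '0' for every character, so '1' is the derived state throughout.
hollow quills (derived state '1') is unique to Eta (autapomorphy; uninformative for grouping).
leaf margin serrate: derived state '1' in Eta only — an autapomorphy, so it tells us nothing about relationships among taxa.
Only Alpha and Beta show the derived state '1' for four-chambered heart, supporting them as a clade.
nictitating membrane: derived state '1' in Eta and Zeta only — synapomorphy for {Eta, Zeta}.
Most parsimonious ingroup topology: ((Beta,Alpha),(Eta,Zeta)).
The clade {Alpha, Beta} is supported by four-chambered heart: its derived state '1' occurs in exactly those taxa and in no other taxon (including the outgroup).

four-chambered heart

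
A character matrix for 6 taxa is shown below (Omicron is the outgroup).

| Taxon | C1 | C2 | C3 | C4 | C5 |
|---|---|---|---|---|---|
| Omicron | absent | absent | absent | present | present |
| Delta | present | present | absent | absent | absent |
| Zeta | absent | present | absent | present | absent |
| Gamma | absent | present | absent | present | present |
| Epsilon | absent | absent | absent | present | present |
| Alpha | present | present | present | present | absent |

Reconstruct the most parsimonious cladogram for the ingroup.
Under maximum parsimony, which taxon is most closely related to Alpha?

Delta

Character polarity is set by the outgroup: the derived state is whichever differs from the outgroup's state, so for C4, C5 the derived state is 'absent', and for the remaining characters it is 'present'.
C1: derived state 'present' in Alpha and Delta only — synapomorphy for {Alpha, Delta}.
C2 (derived state 'present') is shared by Alpha, Delta, Gamma, and Zeta — a synapomorphy uniting that clade.
C3: derived state 'present' in Alpha only — an autapomorphy, so it tells us nothing about relationships among taxa.
C4: derived state 'absent' in Delta only — an autapomorphy, so it tells us nothing about relationships among taxa.
C5: derived state 'absent' in Alpha, Delta, and Zeta only — synapomorphy for {Alpha, Delta, Zeta}.
Most parsimonious ingroup topology: ((((Delta,Alpha),Zeta),Gamma),Epsilon).
Alpha and Delta form a cherry on this tree, so they are sister taxa.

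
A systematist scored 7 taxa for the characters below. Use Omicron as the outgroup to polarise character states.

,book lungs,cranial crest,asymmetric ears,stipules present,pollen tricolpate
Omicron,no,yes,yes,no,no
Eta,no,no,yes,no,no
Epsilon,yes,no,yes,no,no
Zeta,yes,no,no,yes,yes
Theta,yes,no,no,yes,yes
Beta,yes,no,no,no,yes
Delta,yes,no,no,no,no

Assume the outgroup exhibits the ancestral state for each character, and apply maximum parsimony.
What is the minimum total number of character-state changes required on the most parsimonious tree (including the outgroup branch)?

5

Character polarity is set by the outgroup: the derived state is whichever differs from the outgroup's state, so for cranial crest, asymmetric ears the derived state is 'no', and for the remaining characters it is 'yes'.
book lungs: derived state 'yes' in Beta, Delta, Epsilon, Theta, and Zeta only — synapomorphy for {Beta, Delta, Epsilon, Theta, Zeta}.
cranial crest (derived state 'no') is shared by all ingroup taxa — unites the whole ingroup.
asymmetric ears (derived state 'no') is shared by Beta, Delta, Theta, and Zeta — a synapomorphy uniting that clade.
stipules present: derived state 'yes' in Theta and Zeta only — synapomorphy for {Theta, Zeta}.
pollen tricolpate: derived state 'yes' in Beta, Theta, and Zeta only — synapomorphy for {Beta, Theta, Zeta}.
Most parsimonious ingroup topology: (Eta,(Epsilon,(((Zeta,Theta),Beta),Delta))).
Changes per character on this tree: book lungs: 1; cranial crest: 1; asymmetric ears: 1; stipules present: 1; pollen tricolpate: 1.
Total = 5.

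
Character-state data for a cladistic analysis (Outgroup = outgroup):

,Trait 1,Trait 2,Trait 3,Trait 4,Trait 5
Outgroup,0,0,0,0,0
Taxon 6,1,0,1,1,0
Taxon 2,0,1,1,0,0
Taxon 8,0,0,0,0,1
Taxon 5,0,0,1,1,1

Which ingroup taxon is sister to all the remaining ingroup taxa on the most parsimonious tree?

Taxon 8

The outgroup has state '0' for every character, so '1' is the derived state throughout.
Trait 1: derived state '1' in Taxon 6 only — an autapomorphy, so it tells us nothing about relationships among taxa.
Trait 2 (derived state '1') is unique to Taxon 2 (autapomorphy; uninformative for grouping).
Trait 3: derived state '1' in Taxon 2, Taxon 5, and Taxon 6 only — synapomorphy for {Taxon 2, Taxon 5, Taxon 6}.
Trait 4: derived state '1' in Taxon 5 and Taxon 6 only — synapomorphy for {Taxon 5, Taxon 6}.
Trait 5 groups Taxon 5 and Taxon 8, which is incompatible with the clades supported by the remaining characters; treating it as convergent (homoplasy) costs fewer steps than any alternative tree.
Most parsimonious ingroup topology: (((Taxon 6,Taxon 5),Taxon 2),Taxon 8).
Taxon 8 is sister to the clade containing all other ingroup taxa, so it is the earliest-diverging (most basal) ingroup lineage.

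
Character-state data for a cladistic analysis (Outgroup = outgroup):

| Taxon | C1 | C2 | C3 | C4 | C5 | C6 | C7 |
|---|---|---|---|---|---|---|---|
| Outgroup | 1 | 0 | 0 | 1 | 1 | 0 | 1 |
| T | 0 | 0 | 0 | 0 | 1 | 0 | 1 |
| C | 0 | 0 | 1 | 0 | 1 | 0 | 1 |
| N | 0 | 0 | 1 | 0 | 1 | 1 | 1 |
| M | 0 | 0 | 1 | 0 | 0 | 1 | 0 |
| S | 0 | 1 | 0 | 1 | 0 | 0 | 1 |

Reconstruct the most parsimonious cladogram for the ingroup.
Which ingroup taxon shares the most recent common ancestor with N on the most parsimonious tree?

M

Character polarity is set by the outgroup: the derived state is whichever differs from the outgroup's state, so for C1, C4, C5, C7 the derived state is '0', and for the remaining characters it is '1'.
C1 (derived state '0') is shared by all ingroup taxa — unites the whole ingroup.
C2 (derived state '1') is unique to S (autapomorphy; uninformative for grouping).
Only C, M, and N show the derived state '1' for C3, supporting them as a clade.
Only C, M, N, and T show the derived state '0' for C4, supporting them as a clade.
C5 (state '0') occurs in M and S but conflicts with the nesting implied by the other characters — most parsimoniously interpreted as homoplasy.
C6 (derived state '1') is shared by M and N — a synapomorphy uniting that clade.
C7: derived state '0' in M only — an autapomorphy, so it tells us nothing about relationships among taxa.
Most parsimonious ingroup topology: ((T,(C,(N,M))),S).
N and M form a cherry on this tree, so they are sister taxa.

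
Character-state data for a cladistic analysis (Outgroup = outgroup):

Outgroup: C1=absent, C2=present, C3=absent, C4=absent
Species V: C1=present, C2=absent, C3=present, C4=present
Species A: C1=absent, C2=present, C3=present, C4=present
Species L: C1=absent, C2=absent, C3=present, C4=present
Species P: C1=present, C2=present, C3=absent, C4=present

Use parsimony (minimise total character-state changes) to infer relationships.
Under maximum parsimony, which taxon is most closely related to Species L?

Species V

Character polarity is set by the outgroup: the derived state is whichever differs from the outgroup's state, so for C2 the derived state is 'absent', and for the remaining characters it is 'present'.
C1 (state 'present') occurs in Species P and Species V but conflicts with the nesting implied by the other characters — most parsimoniously interpreted as homoplasy.
C2 (derived state 'absent') is shared by Species L and Species V — a synapomorphy uniting that clade.
C3: derived state 'present' in Species A, Species L, and Species V only — synapomorphy for {Species A, Species L, Species V}.
C4 (derived state 'present') is shared by all ingroup taxa — unites the whole ingroup.
Most parsimonious ingroup topology: (((Species V,Species L),Species A),Species P).
Species L and Species V form a cherry on this tree, so they are sister taxa.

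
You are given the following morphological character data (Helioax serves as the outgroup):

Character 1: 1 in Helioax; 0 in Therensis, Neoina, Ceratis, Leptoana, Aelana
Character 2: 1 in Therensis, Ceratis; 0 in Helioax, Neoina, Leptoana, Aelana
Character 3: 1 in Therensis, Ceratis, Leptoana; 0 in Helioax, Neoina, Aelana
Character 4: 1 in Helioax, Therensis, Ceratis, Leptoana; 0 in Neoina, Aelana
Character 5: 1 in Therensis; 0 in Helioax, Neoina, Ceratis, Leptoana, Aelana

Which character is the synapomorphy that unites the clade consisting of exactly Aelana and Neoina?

Character 4

Character polarity is set by the outgroup: the derived state is whichever differs from the outgroup's state, so for Character 1, Character 4 the derived state is '0', and for the remaining characters it is '1'.
All ingroup taxa share the derived state '0' for Character 1; it defines the ingroup but does not resolve relationships within it.
Only Ceratis and Therensis show the derived state '1' for Character 2, supporting them as a clade.
Character 3 (derived state '1') is shared by Ceratis, Leptoana, and Therensis — a synapomorphy uniting that clade.
Character 4: derived state '0' in Aelana and Neoina only — synapomorphy for {Aelana, Neoina}.
Character 5 (derived state '1') is unique to Therensis (autapomorphy; uninformative for grouping).
Most parsimonious ingroup topology: (((Therensis,Ceratis),Leptoana),(Neoina,Aelana)).
The clade {Aelana, Neoina} is supported by Character 4: its derived state '0' occurs in exactly those taxa and in no other taxon (including the outgroup).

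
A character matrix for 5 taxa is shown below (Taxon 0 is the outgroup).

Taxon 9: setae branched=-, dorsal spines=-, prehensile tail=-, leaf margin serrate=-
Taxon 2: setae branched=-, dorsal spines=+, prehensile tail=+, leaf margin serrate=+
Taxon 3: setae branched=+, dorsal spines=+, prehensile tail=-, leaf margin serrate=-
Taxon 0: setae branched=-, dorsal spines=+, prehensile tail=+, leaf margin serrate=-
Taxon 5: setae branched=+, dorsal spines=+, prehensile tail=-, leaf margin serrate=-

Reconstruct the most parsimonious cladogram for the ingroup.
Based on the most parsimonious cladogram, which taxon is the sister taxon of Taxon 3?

Character polarity is set by the outgroup: the derived state is whichever differs from the outgroup's state, so for dorsal spines, prehensile tail the derived state is '-', and for the remaining characters it is '+'.
setae branched (derived state '+') is shared by Taxon 3 and Taxon 5 — a synapomorphy uniting that clade.
dorsal spines: derived state '-' in Taxon 9 only — an autapomorphy, so it tells us nothing about relationships among taxa.
Only Taxon 3, Taxon 5, and Taxon 9 show the derived state '-' for prehensile tail, supporting them as a clade.
leaf margin serrate (derived state '+') is unique to Taxon 2 (autapomorphy; uninformative for grouping).
Most parsimonious ingroup topology: (((Taxon 5,Taxon 3),Taxon 9),Taxon 2).
Taxon 3 and Taxon 5 form a cherry on this tree, so they are sister taxa.

Taxon 5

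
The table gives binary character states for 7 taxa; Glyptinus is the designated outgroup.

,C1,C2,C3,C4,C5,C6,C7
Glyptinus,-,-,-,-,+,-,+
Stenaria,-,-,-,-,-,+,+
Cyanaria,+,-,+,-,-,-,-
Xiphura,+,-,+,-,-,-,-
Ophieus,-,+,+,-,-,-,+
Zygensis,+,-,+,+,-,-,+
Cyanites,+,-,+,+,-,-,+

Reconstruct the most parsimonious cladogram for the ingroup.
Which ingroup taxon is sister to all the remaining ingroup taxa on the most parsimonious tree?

Stenaria

Character polarity is set by the outgroup: the derived state is whichever differs from the outgroup's state, so for C5, C7 the derived state is '-', and for the remaining characters it is '+'.
C1: derived state '+' in Cyanaria, Cyanites, Xiphura, and Zygensis only — synapomorphy for {Cyanaria, Cyanites, Xiphura, Zygensis}.
C2 (derived state '+') is unique to Ophieus (autapomorphy; uninformative for grouping).
C3 (derived state '+') is shared by Cyanaria, Cyanites, Ophieus, Xiphura, and Zygensis — a synapomorphy uniting that clade.
Only Cyanites and Zygensis show the derived state '+' for C4, supporting them as a clade.
C5 (derived state '-') is shared by all ingroup taxa — unites the whole ingroup.
C6 (derived state '+') is unique to Stenaria (autapomorphy; uninformative for grouping).
C7: derived state '-' in Cyanaria and Xiphura only — synapomorphy for {Cyanaria, Xiphura}.
Most parsimonious ingroup topology: (Stenaria,(((Cyanaria,Xiphura),(Zygensis,Cyanites)),Ophieus)).
Stenaria is sister to the clade containing all other ingroup taxa, so it is the earliest-diverging (most basal) ingroup lineage.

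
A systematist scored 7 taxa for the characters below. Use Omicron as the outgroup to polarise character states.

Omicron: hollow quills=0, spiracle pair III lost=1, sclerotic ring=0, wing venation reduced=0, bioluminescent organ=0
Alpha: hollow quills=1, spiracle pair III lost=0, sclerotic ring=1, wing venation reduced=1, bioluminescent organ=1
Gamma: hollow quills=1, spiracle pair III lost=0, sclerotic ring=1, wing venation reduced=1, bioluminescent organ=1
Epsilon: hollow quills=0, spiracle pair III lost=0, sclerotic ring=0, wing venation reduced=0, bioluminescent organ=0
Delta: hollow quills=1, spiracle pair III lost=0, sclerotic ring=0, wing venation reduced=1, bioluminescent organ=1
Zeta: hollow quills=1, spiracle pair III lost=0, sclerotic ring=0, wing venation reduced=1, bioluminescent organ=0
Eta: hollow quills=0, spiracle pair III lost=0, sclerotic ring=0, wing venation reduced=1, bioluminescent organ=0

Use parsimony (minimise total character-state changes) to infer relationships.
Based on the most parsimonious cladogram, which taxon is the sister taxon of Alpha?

Gamma

Character polarity is set by the outgroup: the derived state is whichever differs from the outgroup's state, so for spiracle pair III lost the derived state is '0', and for the remaining characters it is '1'.
hollow quills: derived state '1' in Alpha, Delta, Gamma, and Zeta only — synapomorphy for {Alpha, Delta, Gamma, Zeta}.
spiracle pair III lost (derived state '0') is shared by all ingroup taxa — unites the whole ingroup.
Only Alpha and Gamma show the derived state '1' for sclerotic ring, supporting them as a clade.
wing venation reduced: derived state '1' in Alpha, Delta, Eta, Gamma, and Zeta only — synapomorphy for {Alpha, Delta, Eta, Gamma, Zeta}.
Only Alpha, Delta, and Gamma show the derived state '1' for bioluminescent organ, supporting them as a clade.
Most parsimonious ingroup topology: (((((Alpha,Gamma),Delta),Zeta),Eta),Epsilon).
Alpha and Gamma form a cherry on this tree, so they are sister taxa.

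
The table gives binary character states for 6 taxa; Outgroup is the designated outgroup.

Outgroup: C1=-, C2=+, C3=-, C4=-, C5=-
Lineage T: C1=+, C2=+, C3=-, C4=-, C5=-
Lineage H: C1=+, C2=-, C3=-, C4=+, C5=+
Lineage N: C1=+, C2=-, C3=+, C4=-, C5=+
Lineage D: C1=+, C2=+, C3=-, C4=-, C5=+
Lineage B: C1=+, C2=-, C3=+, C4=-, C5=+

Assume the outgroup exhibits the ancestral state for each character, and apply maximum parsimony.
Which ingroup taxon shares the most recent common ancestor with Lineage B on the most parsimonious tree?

Character polarity is set by the outgroup: the derived state is whichever differs from the outgroup's state, so for C2 the derived state is '-', and for the remaining characters it is '+'.
All ingroup taxa share the derived state '+' for C1; it defines the ingroup but does not resolve relationships within it.
C2: derived state '-' in Lineage B, Lineage H, and Lineage N only — synapomorphy for {Lineage B, Lineage H, Lineage N}.
Only Lineage B and Lineage N show the derived state '+' for C3, supporting them as a clade.
C4 (derived state '+') is unique to Lineage H (autapomorphy; uninformative for grouping).
C5: derived state '+' in Lineage B, Lineage D, Lineage H, and Lineage N only — synapomorphy for {Lineage B, Lineage D, Lineage H, Lineage N}.
Most parsimonious ingroup topology: (Lineage T,((Lineage H,(Lineage N,Lineage B)),Lineage D)).
Lineage B and Lineage N form a cherry on this tree, so they are sister taxa.

Lineage N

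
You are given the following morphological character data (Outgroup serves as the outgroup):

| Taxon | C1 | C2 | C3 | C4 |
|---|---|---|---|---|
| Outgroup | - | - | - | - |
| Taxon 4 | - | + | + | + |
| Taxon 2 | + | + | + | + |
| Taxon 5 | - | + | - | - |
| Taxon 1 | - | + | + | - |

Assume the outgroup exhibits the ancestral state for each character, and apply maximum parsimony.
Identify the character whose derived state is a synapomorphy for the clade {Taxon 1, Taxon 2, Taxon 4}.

C3

The outgroup has state '-' for every character, so '+' is the derived state throughout.
C1: derived state '+' in Taxon 2 only — an autapomorphy, so it tells us nothing about relationships among taxa.
All ingroup taxa share the derived state '+' for C2; it defines the ingroup but does not resolve relationships within it.
C3 (derived state '+') is shared by Taxon 1, Taxon 2, and Taxon 4 — a synapomorphy uniting that clade.
Only Taxon 2 and Taxon 4 show the derived state '+' for C4, supporting them as a clade.
Most parsimonious ingroup topology: (((Taxon 4,Taxon 2),Taxon 1),Taxon 5).
The clade {Taxon 1, Taxon 2, Taxon 4} is supported by C3: its derived state '+' occurs in exactly those taxa and in no other taxon (including the outgroup).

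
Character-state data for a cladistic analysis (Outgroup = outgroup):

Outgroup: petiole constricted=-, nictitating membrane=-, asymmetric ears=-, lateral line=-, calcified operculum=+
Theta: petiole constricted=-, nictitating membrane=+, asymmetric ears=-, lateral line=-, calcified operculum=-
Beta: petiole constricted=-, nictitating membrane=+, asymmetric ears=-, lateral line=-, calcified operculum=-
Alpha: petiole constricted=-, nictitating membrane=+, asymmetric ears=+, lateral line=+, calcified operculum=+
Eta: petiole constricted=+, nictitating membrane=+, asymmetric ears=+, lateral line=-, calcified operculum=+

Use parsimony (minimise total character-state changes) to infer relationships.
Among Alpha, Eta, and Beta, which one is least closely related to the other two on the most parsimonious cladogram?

Character polarity is set by the outgroup: the derived state is whichever differs from the outgroup's state, so for calcified operculum the derived state is '-', and for the remaining characters it is '+'.
petiole constricted (derived state '+') is unique to Eta (autapomorphy; uninformative for grouping).
nictitating membrane (derived state '+') is shared by all ingroup taxa — unites the whole ingroup.
Only Alpha and Eta show the derived state '+' for asymmetric ears, supporting them as a clade.
lateral line: derived state '+' in Alpha only — an autapomorphy, so it tells us nothing about relationships among taxa.
Only Beta and Theta show the derived state '-' for calcified operculum, supporting them as a clade.
Most parsimonious ingroup topology: ((Theta,Beta),(Alpha,Eta)).
Eta and Alpha share a more recent common ancestor with each other than either does with Beta, so Beta is the least closely related of the three.

Beta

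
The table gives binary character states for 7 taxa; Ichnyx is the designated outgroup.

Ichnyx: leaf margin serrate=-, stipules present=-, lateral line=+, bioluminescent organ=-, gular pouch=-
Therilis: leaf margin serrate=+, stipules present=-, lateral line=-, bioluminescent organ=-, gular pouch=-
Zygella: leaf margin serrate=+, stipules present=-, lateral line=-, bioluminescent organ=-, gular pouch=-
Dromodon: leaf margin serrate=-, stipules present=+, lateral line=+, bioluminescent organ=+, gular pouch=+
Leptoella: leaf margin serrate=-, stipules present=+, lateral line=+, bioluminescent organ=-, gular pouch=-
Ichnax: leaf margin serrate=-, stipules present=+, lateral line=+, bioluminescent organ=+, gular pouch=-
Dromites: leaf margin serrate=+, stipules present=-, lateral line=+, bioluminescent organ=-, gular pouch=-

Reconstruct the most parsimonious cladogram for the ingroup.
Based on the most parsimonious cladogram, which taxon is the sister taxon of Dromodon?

Character polarity is set by the outgroup: the derived state is whichever differs from the outgroup's state, so for lateral line the derived state is '-', and for the remaining characters it is '+'.
leaf margin serrate: derived state '+' in Dromites, Therilis, and Zygella only — synapomorphy for {Dromites, Therilis, Zygella}.
stipules present (derived state '+') is shared by Dromodon, Ichnax, and Leptoella — a synapomorphy uniting that clade.
Only Therilis and Zygella show the derived state '-' for lateral line, supporting them as a clade.
Only Dromodon and Ichnax show the derived state '+' for bioluminescent organ, supporting them as a clade.
gular pouch: derived state '+' in Dromodon only — an autapomorphy, so it tells us nothing about relationships among taxa.
Most parsimonious ingroup topology: (((Therilis,Zygella),Dromites),((Dromodon,Ichnax),Leptoella)).
Dromodon and Ichnax form a cherry on this tree, so they are sister taxa.

Ichnax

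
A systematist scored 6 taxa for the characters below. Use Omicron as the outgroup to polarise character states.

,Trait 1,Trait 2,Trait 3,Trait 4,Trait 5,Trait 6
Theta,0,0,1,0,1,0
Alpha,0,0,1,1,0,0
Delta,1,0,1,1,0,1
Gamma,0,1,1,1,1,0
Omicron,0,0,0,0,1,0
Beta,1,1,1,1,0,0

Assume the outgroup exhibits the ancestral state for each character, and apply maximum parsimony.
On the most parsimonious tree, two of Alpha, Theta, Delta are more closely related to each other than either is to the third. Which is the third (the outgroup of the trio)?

Theta

Character polarity is set by the outgroup: the derived state is whichever differs from the outgroup's state, so for Trait 5 the derived state is '0', and for the remaining characters it is '1'.
Trait 1: derived state '1' in Beta and Delta only — synapomorphy for {Beta, Delta}.
Trait 2 (state '1') occurs in Beta and Gamma but conflicts with the nesting implied by the other characters — most parsimoniously interpreted as homoplasy.
All ingroup taxa share the derived state '1' for Trait 3; it defines the ingroup but does not resolve relationships within it.
Trait 4 (derived state '1') is shared by Alpha, Beta, Delta, and Gamma — a synapomorphy uniting that clade.
Trait 5: derived state '0' in Alpha, Beta, and Delta only — synapomorphy for {Alpha, Beta, Delta}.
Trait 6: derived state '1' in Delta only — an autapomorphy, so it tells us nothing about relationships among taxa.
Most parsimonious ingroup topology: (((Alpha,(Beta,Delta)),Gamma),Theta).
Delta and Alpha share a more recent common ancestor with each other than either does with Theta, so Theta is the least closely related of the three.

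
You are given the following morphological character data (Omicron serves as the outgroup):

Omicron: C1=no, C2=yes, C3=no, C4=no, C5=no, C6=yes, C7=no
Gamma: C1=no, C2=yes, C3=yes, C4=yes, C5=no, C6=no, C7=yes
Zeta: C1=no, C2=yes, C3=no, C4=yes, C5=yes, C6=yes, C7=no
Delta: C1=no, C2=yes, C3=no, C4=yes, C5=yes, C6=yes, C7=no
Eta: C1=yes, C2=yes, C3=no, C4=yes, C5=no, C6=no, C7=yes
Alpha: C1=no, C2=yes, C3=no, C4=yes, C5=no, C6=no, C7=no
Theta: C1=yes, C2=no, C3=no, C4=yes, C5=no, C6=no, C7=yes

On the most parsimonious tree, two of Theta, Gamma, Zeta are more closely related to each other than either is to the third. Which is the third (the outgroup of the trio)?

Zeta

Character polarity is set by the outgroup: the derived state is whichever differs from the outgroup's state, so for C2, C6 the derived state is 'no', and for the remaining characters it is 'yes'.
C1: derived state 'yes' in Eta and Theta only — synapomorphy for {Eta, Theta}.
C2: derived state 'no' in Theta only — an autapomorphy, so it tells us nothing about relationships among taxa.
C3: derived state 'yes' in Gamma only — an autapomorphy, so it tells us nothing about relationships among taxa.
C4 (derived state 'yes') is shared by all ingroup taxa — unites the whole ingroup.
C5: derived state 'yes' in Delta and Zeta only — synapomorphy for {Delta, Zeta}.
C6: derived state 'no' in Alpha, Eta, Gamma, and Theta only — synapomorphy for {Alpha, Eta, Gamma, Theta}.
C7 (derived state 'yes') is shared by Eta, Gamma, and Theta — a synapomorphy uniting that clade.
Most parsimonious ingroup topology: (((Gamma,(Eta,Theta)),Alpha),(Zeta,Delta)).
Gamma and Theta share a more recent common ancestor with each other than either does with Zeta, so Zeta is the least closely related of the three.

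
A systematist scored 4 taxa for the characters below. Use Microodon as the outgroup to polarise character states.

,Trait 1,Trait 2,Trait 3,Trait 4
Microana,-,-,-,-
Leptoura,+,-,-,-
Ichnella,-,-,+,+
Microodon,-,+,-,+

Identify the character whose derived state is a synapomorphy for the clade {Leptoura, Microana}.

Character polarity is set by the outgroup: the derived state is whichever differs from the outgroup's state, so for Trait 2, Trait 4 the derived state is '-', and for the remaining characters it is '+'.
Trait 1 (derived state '+') is unique to Leptoura (autapomorphy; uninformative for grouping).
All ingroup taxa share the derived state '-' for Trait 2; it defines the ingroup but does not resolve relationships within it.
Trait 3 (derived state '+') is unique to Ichnella (autapomorphy; uninformative for grouping).
Trait 4: derived state '-' in Leptoura and Microana only — synapomorphy for {Leptoura, Microana}.
Most parsimonious ingroup topology: ((Leptoura,Microana),Ichnella).
The clade {Leptoura, Microana} is supported by Trait 4: its derived state '-' occurs in exactly those taxa and in no other taxon (including the outgroup).

Trait 4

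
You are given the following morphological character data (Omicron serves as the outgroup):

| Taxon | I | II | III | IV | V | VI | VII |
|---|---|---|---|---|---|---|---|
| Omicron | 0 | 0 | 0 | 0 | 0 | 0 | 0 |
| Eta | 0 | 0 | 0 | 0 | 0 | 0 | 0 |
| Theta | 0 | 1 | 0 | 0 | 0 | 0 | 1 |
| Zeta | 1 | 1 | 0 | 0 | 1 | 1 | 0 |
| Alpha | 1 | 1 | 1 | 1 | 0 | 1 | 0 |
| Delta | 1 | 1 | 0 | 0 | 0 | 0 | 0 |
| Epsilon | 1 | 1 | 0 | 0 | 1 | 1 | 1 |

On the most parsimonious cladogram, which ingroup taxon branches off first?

The outgroup has state '0' for every character, so '1' is the derived state throughout.
I (derived state '1') is shared by Alpha, Delta, Epsilon, and Zeta — a synapomorphy uniting that clade.
Only Alpha, Delta, Epsilon, Theta, and Zeta show the derived state '1' for II, supporting them as a clade.
III (derived state '1') is unique to Alpha (autapomorphy; uninformative for grouping).
IV (derived state '1') is unique to Alpha (autapomorphy; uninformative for grouping).
V (derived state '1') is shared by Epsilon and Zeta — a synapomorphy uniting that clade.
Only Alpha, Epsilon, and Zeta show the derived state '1' for VI, supporting them as a clade.
VII (state '1') occurs in Epsilon and Theta but conflicts with the nesting implied by the other characters — most parsimoniously interpreted as homoplasy.
Most parsimonious ingroup topology: (Eta,(Theta,(((Zeta,Epsilon),Alpha),Delta))).
Eta is sister to the clade containing all other ingroup taxa, so it is the earliest-diverging (most basal) ingroup lineage.

Eta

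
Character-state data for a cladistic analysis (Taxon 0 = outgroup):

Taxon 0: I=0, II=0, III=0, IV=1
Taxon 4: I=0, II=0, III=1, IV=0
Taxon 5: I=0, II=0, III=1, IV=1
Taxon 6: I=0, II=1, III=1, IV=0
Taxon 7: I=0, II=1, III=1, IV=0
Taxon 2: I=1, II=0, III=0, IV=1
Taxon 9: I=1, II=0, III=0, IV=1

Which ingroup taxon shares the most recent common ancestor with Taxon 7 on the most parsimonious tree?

Character polarity is set by the outgroup: the derived state is whichever differs from the outgroup's state, so for IV the derived state is '0', and for the remaining characters it is '1'.
I (derived state '1') is shared by Taxon 2 and Taxon 9 — a synapomorphy uniting that clade.
Only Taxon 6 and Taxon 7 show the derived state '1' for II, supporting them as a clade.
III: derived state '1' in Taxon 4, Taxon 5, Taxon 6, and Taxon 7 only — synapomorphy for {Taxon 4, Taxon 5, Taxon 6, Taxon 7}.
IV (derived state '0') is shared by Taxon 4, Taxon 6, and Taxon 7 — a synapomorphy uniting that clade.
Most parsimonious ingroup topology: (((Taxon 4,(Taxon 6,Taxon 7)),Taxon 5),(Taxon 2,Taxon 9)).
Taxon 7 and Taxon 6 form a cherry on this tree, so they are sister taxa.

Taxon 6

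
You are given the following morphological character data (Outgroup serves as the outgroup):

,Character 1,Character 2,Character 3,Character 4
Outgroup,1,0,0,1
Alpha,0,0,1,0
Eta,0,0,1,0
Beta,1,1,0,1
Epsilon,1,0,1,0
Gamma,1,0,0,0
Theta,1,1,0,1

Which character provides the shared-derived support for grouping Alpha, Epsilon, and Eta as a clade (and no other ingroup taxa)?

Character polarity is set by the outgroup: the derived state is whichever differs from the outgroup's state, so for Character 1, Character 4 the derived state is '0', and for the remaining characters it is '1'.
Character 1 (derived state '0') is shared by Alpha and Eta — a synapomorphy uniting that clade.
Only Beta and Theta show the derived state '1' for Character 2, supporting them as a clade.
Only Alpha, Epsilon, and Eta show the derived state '1' for Character 3, supporting them as a clade.
Character 4 (derived state '0') is shared by Alpha, Epsilon, Eta, and Gamma — a synapomorphy uniting that clade.
Most parsimonious ingroup topology: ((((Alpha,Eta),Epsilon),Gamma),(Beta,Theta)).
The clade {Alpha, Epsilon, Eta} is supported by Character 3: its derived state '1' occurs in exactly those taxa and in no other taxon (including the outgroup).

Character 3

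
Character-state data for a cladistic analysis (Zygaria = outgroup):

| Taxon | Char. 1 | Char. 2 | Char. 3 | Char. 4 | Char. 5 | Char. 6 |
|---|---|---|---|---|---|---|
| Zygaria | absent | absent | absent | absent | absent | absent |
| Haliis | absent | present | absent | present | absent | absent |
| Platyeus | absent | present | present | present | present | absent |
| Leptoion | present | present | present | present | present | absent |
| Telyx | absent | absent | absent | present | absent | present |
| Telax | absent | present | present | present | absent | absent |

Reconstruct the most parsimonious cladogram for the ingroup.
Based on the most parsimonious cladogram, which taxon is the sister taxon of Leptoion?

Platyeus

The outgroup has state 'absent' for every character, so 'present' is the derived state throughout.
Char. 1 (derived state 'present') is unique to Leptoion (autapomorphy; uninformative for grouping).
Char. 2 (derived state 'present') is shared by Haliis, Leptoion, Platyeus, and Telax — a synapomorphy uniting that clade.
Char. 3: derived state 'present' in Leptoion, Platyeus, and Telax only — synapomorphy for {Leptoion, Platyeus, Telax}.
Char. 4 (derived state 'present') is shared by all ingroup taxa — unites the whole ingroup.
Only Leptoion and Platyeus show the derived state 'present' for Char. 5, supporting them as a clade.
Char. 6 (derived state 'present') is unique to Telyx (autapomorphy; uninformative for grouping).
Most parsimonious ingroup topology: ((Haliis,((Platyeus,Leptoion),Telax)),Telyx).
Leptoion and Platyeus form a cherry on this tree, so they are sister taxa.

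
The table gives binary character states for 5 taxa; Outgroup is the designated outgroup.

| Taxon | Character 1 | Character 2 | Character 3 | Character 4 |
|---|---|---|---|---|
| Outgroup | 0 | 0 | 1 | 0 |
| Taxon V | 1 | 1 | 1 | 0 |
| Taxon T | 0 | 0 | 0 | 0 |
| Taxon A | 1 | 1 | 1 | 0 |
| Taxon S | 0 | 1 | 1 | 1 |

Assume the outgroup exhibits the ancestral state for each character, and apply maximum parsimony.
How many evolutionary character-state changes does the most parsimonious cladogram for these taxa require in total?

Character polarity is set by the outgroup: the derived state is whichever differs from the outgroup's state, so for Character 3 the derived state is '0', and for the remaining characters it is '1'.
Character 1 (derived state '1') is shared by Taxon A and Taxon V — a synapomorphy uniting that clade.
Character 2 (derived state '1') is shared by Taxon A, Taxon S, and Taxon V — a synapomorphy uniting that clade.
Character 3 (derived state '0') is unique to Taxon T (autapomorphy; uninformative for grouping).
Character 4 (derived state '1') is unique to Taxon S (autapomorphy; uninformative for grouping).
Most parsimonious ingroup topology: (((Taxon V,Taxon A),Taxon S),Taxon T).
Changes per character on this tree: Character 1: 1; Character 2: 1; Character 3: 1; Character 4: 1.
Total = 4.

4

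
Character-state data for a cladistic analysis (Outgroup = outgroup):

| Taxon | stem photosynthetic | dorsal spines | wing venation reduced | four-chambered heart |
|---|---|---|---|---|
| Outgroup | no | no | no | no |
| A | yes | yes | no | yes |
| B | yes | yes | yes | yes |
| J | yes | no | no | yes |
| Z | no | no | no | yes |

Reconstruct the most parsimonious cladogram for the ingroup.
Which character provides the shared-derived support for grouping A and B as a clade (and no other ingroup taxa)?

The outgroup has state 'no' for every character, so 'yes' is the derived state throughout.
Only A, B, and J show the derived state 'yes' for stem photosynthetic, supporting them as a clade.
dorsal spines (derived state 'yes') is shared by A and B — a synapomorphy uniting that clade.
wing venation reduced: derived state 'yes' in B only — an autapomorphy, so it tells us nothing about relationships among taxa.
All ingroup taxa share the derived state 'yes' for four-chambered heart; it defines the ingroup but does not resolve relationships within it.
Most parsimonious ingroup topology: (((A,B),J),Z).
The clade {A, B} is supported by dorsal spines: its derived state 'yes' occurs in exactly those taxa and in no other taxon (including the outgroup).

dorsal spines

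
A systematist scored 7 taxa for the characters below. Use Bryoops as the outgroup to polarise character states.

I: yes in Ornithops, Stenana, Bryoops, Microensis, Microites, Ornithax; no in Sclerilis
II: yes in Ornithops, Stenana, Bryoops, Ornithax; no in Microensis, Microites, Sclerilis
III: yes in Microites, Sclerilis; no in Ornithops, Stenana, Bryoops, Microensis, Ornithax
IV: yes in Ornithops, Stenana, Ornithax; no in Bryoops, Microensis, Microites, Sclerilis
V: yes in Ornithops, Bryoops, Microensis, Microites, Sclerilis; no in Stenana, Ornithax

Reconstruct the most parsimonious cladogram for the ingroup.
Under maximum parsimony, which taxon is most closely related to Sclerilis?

Microites

Character polarity is set by the outgroup: the derived state is whichever differs from the outgroup's state, so for I, II, V the derived state is 'no', and for the remaining characters it is 'yes'.
I: derived state 'no' in Sclerilis only — an autapomorphy, so it tells us nothing about relationships among taxa.
II: derived state 'no' in Microensis, Microites, and Sclerilis only — synapomorphy for {Microensis, Microites, Sclerilis}.
Only Microites and Sclerilis show the derived state 'yes' for III, supporting them as a clade.
IV (derived state 'yes') is shared by Ornithax, Ornithops, and Stenana — a synapomorphy uniting that clade.
V: derived state 'no' in Ornithax and Stenana only — synapomorphy for {Ornithax, Stenana}.
Most parsimonious ingroup topology: (((Stenana,Ornithax),Ornithops),((Sclerilis,Microites),Microensis)).
Sclerilis and Microites form a cherry on this tree, so they are sister taxa.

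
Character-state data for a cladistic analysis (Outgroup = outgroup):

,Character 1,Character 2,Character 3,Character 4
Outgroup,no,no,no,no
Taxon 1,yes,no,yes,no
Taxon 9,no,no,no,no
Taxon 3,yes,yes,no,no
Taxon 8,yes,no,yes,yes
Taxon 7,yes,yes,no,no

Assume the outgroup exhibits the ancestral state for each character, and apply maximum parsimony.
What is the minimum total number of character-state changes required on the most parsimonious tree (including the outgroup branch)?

4

The outgroup has state 'no' for every character, so 'yes' is the derived state throughout.
Character 1 (derived state 'yes') is shared by Taxon 1, Taxon 3, Taxon 7, and Taxon 8 — a synapomorphy uniting that clade.
Only Taxon 3 and Taxon 7 show the derived state 'yes' for Character 2, supporting them as a clade.
Character 3 (derived state 'yes') is shared by Taxon 1 and Taxon 8 — a synapomorphy uniting that clade.
Character 4 (derived state 'yes') is unique to Taxon 8 (autapomorphy; uninformative for grouping).
Most parsimonious ingroup topology: (((Taxon 3,Taxon 7),(Taxon 8,Taxon 1)),Taxon 9).
Changes per character on this tree: Character 1: 1; Character 2: 1; Character 3: 1; Character 4: 1.
Total = 4.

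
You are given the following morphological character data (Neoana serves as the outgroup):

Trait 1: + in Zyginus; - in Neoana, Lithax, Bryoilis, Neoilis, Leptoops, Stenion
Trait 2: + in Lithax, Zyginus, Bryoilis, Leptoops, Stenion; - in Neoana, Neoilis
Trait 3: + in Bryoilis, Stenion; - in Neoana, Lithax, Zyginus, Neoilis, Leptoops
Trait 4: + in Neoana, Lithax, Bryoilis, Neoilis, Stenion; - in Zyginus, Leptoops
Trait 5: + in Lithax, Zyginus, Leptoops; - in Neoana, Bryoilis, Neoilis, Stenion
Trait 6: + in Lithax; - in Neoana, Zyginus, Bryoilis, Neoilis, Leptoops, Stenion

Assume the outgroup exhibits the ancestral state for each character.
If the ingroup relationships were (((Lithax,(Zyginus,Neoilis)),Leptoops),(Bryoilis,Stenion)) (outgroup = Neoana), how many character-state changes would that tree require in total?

Map each character onto (((Lithax,(Zyginus,Neoilis)),Leptoops),(Bryoilis,Stenion)) (rooted by Neoana) and count the minimum state changes it requires (Fitch parsimony):
Trait 1: 1; Trait 2: 2; Trait 3: 1; Trait 4: 2; Trait 5: 2; Trait 6: 1.
Total tree length = 9.

9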